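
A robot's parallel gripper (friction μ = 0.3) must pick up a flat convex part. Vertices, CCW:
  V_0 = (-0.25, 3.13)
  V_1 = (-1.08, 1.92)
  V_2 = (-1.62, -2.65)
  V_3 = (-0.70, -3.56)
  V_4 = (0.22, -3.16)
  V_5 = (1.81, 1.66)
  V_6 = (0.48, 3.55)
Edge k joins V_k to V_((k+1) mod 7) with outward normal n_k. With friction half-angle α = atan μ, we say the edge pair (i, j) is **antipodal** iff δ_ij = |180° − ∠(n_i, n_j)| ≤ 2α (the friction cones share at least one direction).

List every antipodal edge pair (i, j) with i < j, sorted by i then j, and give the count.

α = atan 0.3 = 16.70°;  2α = 33.40°
n_0 = (-0.8246, +0.5657)
n_1 = (-0.9931, +0.1173)
n_2 = (-0.7032, -0.7110)
n_3 = (+0.3987, -0.9171)
n_4 = (+0.9497, -0.3133)
n_5 = (+0.8178, +0.5755)
n_6 = (-0.4987, +0.8668)
  (0,1): δ = 152.29°  ·
  (0,2): δ = 100.24°  ·
  (0,3): δ = 32.05°  ✓
  (0,4): δ = 16.19°  ✓
  (0,5): δ = 69.58°  ·
  (0,6): δ = 154.36°  ·
  (1,2): δ = 127.95°  ·
  (1,3): δ = 59.76°  ·
  (1,4): δ = 11.52°  ✓
  (1,5): δ = 41.87°  ·
  (1,6): δ = 126.65°  ·
  (2,3): δ = 111.81°  ·
  (2,4): δ = 63.57°  ·
  (2,5): δ = 10.18°  ✓
  (2,6): δ = 74.60°  ·
  (3,4): δ = 131.76°  ·
  (3,5): δ = 78.36°  ·
  (3,6): δ = 6.42°  ✓
  (4,5): δ = 126.61°  ·
  (4,6): δ = 41.83°  ·
  (5,6): δ = 95.22°  ·
antipodal pairs: 5

count = 5; pairs: (0,3), (0,4), (1,4), (2,5), (3,6)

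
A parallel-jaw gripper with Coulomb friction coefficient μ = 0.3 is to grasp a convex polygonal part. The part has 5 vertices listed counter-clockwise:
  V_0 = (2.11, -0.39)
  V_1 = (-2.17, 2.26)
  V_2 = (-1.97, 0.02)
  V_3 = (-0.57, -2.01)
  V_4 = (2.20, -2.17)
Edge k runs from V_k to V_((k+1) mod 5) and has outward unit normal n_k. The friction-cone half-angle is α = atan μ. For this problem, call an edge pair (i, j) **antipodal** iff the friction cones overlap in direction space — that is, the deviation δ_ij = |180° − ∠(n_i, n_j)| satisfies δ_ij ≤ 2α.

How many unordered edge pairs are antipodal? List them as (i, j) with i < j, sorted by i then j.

α = atan 0.3 = 16.70°;  2α = 33.40°
n_0 = (+0.5264, +0.8502)
n_1 = (-0.9960, -0.0889)
n_2 = (-0.8232, -0.5677)
n_3 = (-0.0577, -0.9983)
n_4 = (+0.9987, +0.0505)
  (0,1): δ = 53.13°  ·
  (0,2): δ = 23.64°  ✓
  (0,3): δ = 28.46°  ✓
  (0,4): δ = 124.66°  ·
  (1,2): δ = 150.51°  ·
  (1,3): δ = 98.41°  ·
  (1,4): δ = 2.21°  ✓
  (2,3): δ = 127.90°  ·
  (2,4): δ = 31.70°  ✓
  (3,4): δ = 83.80°  ·
antipodal pairs: 4

count = 4; pairs: (0,2), (0,3), (1,4), (2,4)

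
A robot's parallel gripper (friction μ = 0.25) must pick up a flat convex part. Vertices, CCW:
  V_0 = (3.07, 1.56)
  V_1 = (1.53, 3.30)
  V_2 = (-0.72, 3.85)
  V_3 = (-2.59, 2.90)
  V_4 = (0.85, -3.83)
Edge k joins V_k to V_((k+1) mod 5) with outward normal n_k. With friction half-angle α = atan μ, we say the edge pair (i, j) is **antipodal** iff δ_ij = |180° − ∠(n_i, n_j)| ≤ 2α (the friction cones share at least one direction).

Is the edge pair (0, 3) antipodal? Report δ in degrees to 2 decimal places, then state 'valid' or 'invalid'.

δ = 14.44°, valid

α = atan 0.25 = 14.04°;  2α = 28.07°
edge 0: e_0 = (-1.54, +1.74);  n_0 = (+0.7488, +0.6628)
edge 3: e_3 = (+3.44, -6.73);  n_3 = (-0.8904, -0.4551)
∠(n_0, n_3) = 165.56°
δ = |180° − 165.56°| = 14.44°
14.44° ≤ 2α = 28.07°  →  valid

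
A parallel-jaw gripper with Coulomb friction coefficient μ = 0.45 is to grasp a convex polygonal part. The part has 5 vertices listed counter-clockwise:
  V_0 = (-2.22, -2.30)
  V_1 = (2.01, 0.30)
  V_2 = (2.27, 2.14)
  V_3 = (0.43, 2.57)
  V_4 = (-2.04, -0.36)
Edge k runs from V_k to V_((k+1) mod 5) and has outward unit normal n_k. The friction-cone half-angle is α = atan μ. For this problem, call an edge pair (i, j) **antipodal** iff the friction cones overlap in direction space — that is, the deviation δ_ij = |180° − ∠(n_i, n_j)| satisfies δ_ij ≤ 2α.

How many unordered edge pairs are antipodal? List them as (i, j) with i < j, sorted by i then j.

count = 4; pairs: (0,2), (0,3), (1,3), (1,4)

α = atan 0.45 = 24.23°;  2α = 48.46°
n_0 = (+0.5236, -0.8519)
n_1 = (+0.9902, -0.1399)
n_2 = (+0.2276, +0.9738)
n_3 = (-0.7646, +0.6445)
n_4 = (-0.9957, +0.0924)
  (0,1): δ = 129.62°  ·
  (0,2): δ = 44.73°  ✓
  (0,3): δ = 18.29°  ✓
  (0,4): δ = 53.12°  ·
  (1,2): δ = 95.11°  ·
  (1,3): δ = 32.09°  ✓
  (1,4): δ = 2.74°  ✓
  (2,3): δ = 116.98°  ·
  (2,4): δ = 82.15°  ·
  (3,4): δ = 145.17°  ·
antipodal pairs: 4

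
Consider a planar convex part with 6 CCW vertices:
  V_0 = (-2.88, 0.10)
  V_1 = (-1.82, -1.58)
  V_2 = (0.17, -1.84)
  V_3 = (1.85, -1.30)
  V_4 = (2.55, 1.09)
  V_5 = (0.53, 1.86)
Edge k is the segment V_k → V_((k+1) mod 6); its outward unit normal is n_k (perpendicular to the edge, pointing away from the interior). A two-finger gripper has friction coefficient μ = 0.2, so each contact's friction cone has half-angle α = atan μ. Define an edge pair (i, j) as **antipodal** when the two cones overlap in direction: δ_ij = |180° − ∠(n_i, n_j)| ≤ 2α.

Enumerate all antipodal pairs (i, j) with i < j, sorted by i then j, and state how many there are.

α = atan 0.2 = 11.31°;  2α = 22.62°
n_0 = (-0.8457, -0.5336)
n_1 = (-0.1296, -0.9916)
n_2 = (+0.3060, -0.9520)
n_3 = (+0.9597, -0.2811)
n_4 = (+0.3562, +0.9344)
n_5 = (-0.4586, +0.8886)
  (0,1): δ = 129.69°  ·
  (0,2): δ = 104.43°  ·
  (0,3): δ = 48.57°  ·
  (0,4): δ = 36.88°  ·
  (0,5): δ = 85.05°  ·
  (1,2): δ = 154.74°  ·
  (1,3): δ = 98.88°  ·
  (1,4): δ = 13.42°  ✓
  (1,5): δ = 34.74°  ·
  (2,3): δ = 124.14°  ·
  (2,4): δ = 38.69°  ·
  (2,5): δ = 9.48°  ✓
  (3,4): δ = 94.54°  ·
  (3,5): δ = 46.38°  ·
  (4,5): δ = 131.83°  ·
antipodal pairs: 2

count = 2; pairs: (1,4), (2,5)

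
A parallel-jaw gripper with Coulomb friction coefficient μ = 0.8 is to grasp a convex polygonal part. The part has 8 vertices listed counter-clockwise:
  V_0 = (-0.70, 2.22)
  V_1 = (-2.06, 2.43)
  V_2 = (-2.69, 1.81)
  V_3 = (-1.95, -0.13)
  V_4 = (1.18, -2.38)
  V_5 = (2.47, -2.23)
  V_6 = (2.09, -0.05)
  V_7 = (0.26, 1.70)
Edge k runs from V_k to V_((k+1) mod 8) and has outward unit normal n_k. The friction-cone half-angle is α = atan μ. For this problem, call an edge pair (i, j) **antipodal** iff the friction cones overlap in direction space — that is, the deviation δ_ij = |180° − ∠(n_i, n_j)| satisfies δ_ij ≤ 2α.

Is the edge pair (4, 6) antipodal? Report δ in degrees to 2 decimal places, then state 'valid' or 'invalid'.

α = atan 0.8 = 38.66°;  2α = 77.32°
edge 4: e_4 = (+1.29, +0.15);  n_4 = (+0.1155, -0.9933)
edge 6: e_6 = (-1.83, +1.75);  n_6 = (+0.6911, +0.7227)
∠(n_4, n_6) = 129.65°
δ = |180° − 129.65°| = 50.35°
50.35° ≤ 2α = 77.32°  →  valid

δ = 50.35°, valid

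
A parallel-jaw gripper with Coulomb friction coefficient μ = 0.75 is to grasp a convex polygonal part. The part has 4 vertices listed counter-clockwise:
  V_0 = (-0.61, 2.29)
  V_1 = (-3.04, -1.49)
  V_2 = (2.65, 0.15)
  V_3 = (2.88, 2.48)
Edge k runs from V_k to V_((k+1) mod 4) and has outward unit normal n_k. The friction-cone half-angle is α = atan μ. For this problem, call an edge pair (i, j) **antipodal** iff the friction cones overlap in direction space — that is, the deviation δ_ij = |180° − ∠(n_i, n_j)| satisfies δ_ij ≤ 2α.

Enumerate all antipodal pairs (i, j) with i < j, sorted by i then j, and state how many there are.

count = 3; pairs: (0,1), (0,2), (1,3)

α = atan 0.75 = 36.87°;  2α = 73.74°
n_0 = (-0.8412, +0.5408)
n_1 = (+0.2770, -0.9609)
n_2 = (+0.9952, -0.0982)
n_3 = (-0.0544, +0.9985)
  (0,1): δ = 41.19°  ✓
  (0,2): δ = 27.10°  ✓
  (0,3): δ = 125.85°  ·
  (1,2): δ = 111.72°  ·
  (1,3): δ = 12.96°  ✓
  (2,3): δ = 81.25°  ·
antipodal pairs: 3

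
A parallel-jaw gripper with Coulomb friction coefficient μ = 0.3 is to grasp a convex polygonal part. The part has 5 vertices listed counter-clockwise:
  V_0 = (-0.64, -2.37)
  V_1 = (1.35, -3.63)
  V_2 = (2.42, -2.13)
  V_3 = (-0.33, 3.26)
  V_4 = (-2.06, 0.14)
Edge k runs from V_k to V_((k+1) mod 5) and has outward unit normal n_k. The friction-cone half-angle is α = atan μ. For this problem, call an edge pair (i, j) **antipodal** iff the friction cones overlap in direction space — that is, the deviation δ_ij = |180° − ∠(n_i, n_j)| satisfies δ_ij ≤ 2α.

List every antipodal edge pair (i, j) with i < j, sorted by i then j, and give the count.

count = 3; pairs: (0,2), (1,3), (2,4)

α = atan 0.3 = 16.70°;  2α = 33.40°
n_0 = (-0.5350, -0.8449)
n_1 = (+0.8141, -0.5807)
n_2 = (+0.8908, +0.4545)
n_3 = (-0.8746, +0.4849)
n_4 = (-0.8704, -0.4924)
  (0,1): δ = 93.16°  ·
  (0,2): δ = 30.63°  ✓
  (0,3): δ = 93.33°  ·
  (0,4): δ = 151.84°  ·
  (1,2): δ = 117.47°  ·
  (1,3): δ = 6.49°  ✓
  (1,4): δ = 65.00°  ·
  (2,3): δ = 56.04°  ·
  (2,4): δ = 2.47°  ✓
  (3,4): δ = 121.49°  ·
antipodal pairs: 3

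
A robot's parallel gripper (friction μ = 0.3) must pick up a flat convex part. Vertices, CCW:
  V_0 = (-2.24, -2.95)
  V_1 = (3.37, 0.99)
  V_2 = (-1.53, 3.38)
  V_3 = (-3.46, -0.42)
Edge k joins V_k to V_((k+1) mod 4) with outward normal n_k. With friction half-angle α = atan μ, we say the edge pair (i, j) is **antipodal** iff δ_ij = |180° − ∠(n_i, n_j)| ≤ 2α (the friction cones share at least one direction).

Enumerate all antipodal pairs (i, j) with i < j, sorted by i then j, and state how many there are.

count = 1; pairs: (0,2)

α = atan 0.3 = 16.70°;  2α = 33.40°
n_0 = (+0.5747, -0.8183)
n_1 = (+0.4384, +0.8988)
n_2 = (-0.8916, +0.4528)
n_3 = (-0.9007, -0.4344)
  (0,1): δ = 61.08°  ·
  (0,2): δ = 27.99°  ✓
  (0,3): δ = 80.66°  ·
  (1,2): δ = 90.92°  ·
  (1,3): δ = 38.25°  ·
  (2,3): δ = 127.33°  ·
antipodal pairs: 1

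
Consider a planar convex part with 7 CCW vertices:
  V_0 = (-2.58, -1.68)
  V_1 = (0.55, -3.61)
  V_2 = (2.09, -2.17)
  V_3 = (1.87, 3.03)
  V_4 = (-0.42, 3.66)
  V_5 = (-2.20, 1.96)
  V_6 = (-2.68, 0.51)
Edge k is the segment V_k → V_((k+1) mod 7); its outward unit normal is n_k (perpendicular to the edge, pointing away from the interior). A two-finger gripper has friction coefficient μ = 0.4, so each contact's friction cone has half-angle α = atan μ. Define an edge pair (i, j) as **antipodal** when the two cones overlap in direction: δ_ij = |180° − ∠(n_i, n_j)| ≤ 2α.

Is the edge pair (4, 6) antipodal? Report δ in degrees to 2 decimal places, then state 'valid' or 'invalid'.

δ = 131.07°, invalid

α = atan 0.4 = 21.80°;  2α = 43.60°
edge 4: e_4 = (-1.78, -1.70);  n_4 = (-0.6907, +0.7232)
edge 6: e_6 = (+0.10, -2.19);  n_6 = (-0.9990, -0.0456)
∠(n_4, n_6) = 48.93°
δ = |180° − 48.93°| = 131.07°
131.07° > 2α = 43.60°  →  invalid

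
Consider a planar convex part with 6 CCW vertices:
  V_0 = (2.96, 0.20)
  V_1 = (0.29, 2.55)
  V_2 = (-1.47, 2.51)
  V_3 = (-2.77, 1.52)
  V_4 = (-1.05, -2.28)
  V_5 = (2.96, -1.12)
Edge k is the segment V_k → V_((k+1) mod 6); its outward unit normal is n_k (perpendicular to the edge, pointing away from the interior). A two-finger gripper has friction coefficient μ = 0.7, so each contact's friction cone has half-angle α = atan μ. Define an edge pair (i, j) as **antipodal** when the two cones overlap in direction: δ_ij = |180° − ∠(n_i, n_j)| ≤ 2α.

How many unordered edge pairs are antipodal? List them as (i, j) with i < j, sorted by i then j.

count = 7; pairs: (0,3), (0,4), (1,3), (1,4), (2,4), (2,5), (3,5)

α = atan 0.7 = 34.99°;  2α = 69.98°
n_0 = (+0.6607, +0.7507)
n_1 = (-0.0227, +0.9997)
n_2 = (-0.6059, +0.7956)
n_3 = (-0.9110, -0.4124)
n_4 = (+0.2779, -0.9606)
n_5 = (+1.0000, -0.0000)
  (0,1): δ = 137.35°  ·
  (0,2): δ = 101.36°  ·
  (0,3): δ = 24.29°  ✓
  (0,4): δ = 57.49°  ✓
  (0,5): δ = 131.35°  ·
  (1,2): δ = 144.01°  ·
  (1,3): δ = 66.95°  ✓
  (1,4): δ = 14.83°  ✓
  (1,5): δ = 88.70°  ·
  (2,3): δ = 102.94°  ·
  (2,4): δ = 21.16°  ✓
  (2,5): δ = 52.71°  ✓
  (3,4): δ = 98.22°  ·
  (3,5): δ = 24.35°  ✓
  (4,5): δ = 106.13°  ·
antipodal pairs: 7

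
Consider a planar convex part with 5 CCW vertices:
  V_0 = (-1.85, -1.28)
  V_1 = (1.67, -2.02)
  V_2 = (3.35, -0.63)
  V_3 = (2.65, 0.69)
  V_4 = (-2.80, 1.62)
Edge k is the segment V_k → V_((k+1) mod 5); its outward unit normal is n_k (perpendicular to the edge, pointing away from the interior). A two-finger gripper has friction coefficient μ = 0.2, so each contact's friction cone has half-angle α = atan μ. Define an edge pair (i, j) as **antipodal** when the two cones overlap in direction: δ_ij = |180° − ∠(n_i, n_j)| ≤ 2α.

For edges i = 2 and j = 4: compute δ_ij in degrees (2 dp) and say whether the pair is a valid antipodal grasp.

δ = 9.80°, valid

α = atan 0.2 = 11.31°;  2α = 22.62°
edge 2: e_2 = (-0.70, +1.32);  n_2 = (+0.8835, +0.4685)
edge 4: e_4 = (+0.95, -2.90);  n_4 = (-0.9503, -0.3113)
∠(n_2, n_4) = 170.20°
δ = |180° − 170.20°| = 9.80°
9.80° ≤ 2α = 22.62°  →  valid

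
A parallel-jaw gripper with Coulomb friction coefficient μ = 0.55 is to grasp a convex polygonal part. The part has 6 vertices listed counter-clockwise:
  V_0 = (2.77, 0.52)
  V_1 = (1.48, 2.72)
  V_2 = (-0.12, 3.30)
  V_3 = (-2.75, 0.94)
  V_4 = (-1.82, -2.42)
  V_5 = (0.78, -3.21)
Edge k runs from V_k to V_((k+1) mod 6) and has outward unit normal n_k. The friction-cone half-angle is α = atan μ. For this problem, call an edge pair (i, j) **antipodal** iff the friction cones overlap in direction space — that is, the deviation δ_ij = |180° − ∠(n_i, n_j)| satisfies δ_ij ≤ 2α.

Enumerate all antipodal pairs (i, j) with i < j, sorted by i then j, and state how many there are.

α = atan 0.55 = 28.81°;  2α = 57.62°
n_0 = (+0.8626, +0.5058)
n_1 = (+0.3408, +0.9401)
n_2 = (-0.6679, +0.7443)
n_3 = (-0.9638, -0.2668)
n_4 = (-0.2907, -0.9568)
n_5 = (+0.8823, -0.4707)
  (0,1): δ = 140.31°  ·
  (0,2): δ = 78.48°  ·
  (0,3): δ = 14.91°  ✓
  (0,4): δ = 42.71°  ✓
  (0,5): δ = 121.53°  ·
  (1,2): δ = 118.17°  ·
  (1,3): δ = 54.60°  ✓
  (1,4): δ = 3.02°  ✓
  (1,5): δ = 81.85°  ·
  (2,3): δ = 116.43°  ·
  (2,4): δ = 58.80°  ·
  (2,5): δ = 20.02°  ✓
  (3,4): δ = 122.37°  ·
  (3,5): δ = 43.55°  ✓
  (4,5): δ = 101.18°  ·
antipodal pairs: 6

count = 6; pairs: (0,3), (0,4), (1,3), (1,4), (2,5), (3,5)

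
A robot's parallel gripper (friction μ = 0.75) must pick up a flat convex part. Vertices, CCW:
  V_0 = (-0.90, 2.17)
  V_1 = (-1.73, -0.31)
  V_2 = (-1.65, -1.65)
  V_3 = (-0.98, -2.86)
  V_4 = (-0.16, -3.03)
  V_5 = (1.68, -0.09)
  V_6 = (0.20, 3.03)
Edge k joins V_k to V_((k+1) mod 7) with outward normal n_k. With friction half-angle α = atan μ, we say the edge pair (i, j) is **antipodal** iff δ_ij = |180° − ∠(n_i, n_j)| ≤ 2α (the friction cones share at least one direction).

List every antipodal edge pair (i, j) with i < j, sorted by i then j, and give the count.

α = atan 0.75 = 36.87°;  2α = 73.74°
n_0 = (-0.9483, +0.3174)
n_1 = (-0.9982, -0.0596)
n_2 = (-0.8748, -0.4844)
n_3 = (-0.2030, -0.9792)
n_4 = (+0.8477, -0.5305)
n_5 = (+0.9035, +0.4286)
n_6 = (-0.6159, +0.7878)
  (0,1): δ = 158.08°  ·
  (0,2): δ = 132.52°  ·
  (0,3): δ = 83.21°  ·
  (0,4): δ = 13.54°  ✓
  (0,5): δ = 43.88°  ✓
  (0,6): δ = 146.52°  ·
  (1,2): δ = 154.44°  ·
  (1,3): δ = 105.13°  ·
  (1,4): δ = 35.46°  ✓
  (1,5): δ = 21.96°  ✓
  (1,6): δ = 124.60°  ·
  (2,3): δ = 130.69°  ·
  (2,4): δ = 61.01°  ✓
  (2,5): δ = 3.60°  ✓
  (2,6): δ = 99.04°  ·
  (3,4): δ = 110.33°  ·
  (3,5): δ = 52.91°  ✓
  (3,6): δ = 49.73°  ✓
  (4,5): δ = 122.58°  ·
  (4,6): δ = 19.94°  ✓
  (5,6): δ = 77.36°  ·
antipodal pairs: 9

count = 9; pairs: (0,4), (0,5), (1,4), (1,5), (2,4), (2,5), (3,5), (3,6), (4,6)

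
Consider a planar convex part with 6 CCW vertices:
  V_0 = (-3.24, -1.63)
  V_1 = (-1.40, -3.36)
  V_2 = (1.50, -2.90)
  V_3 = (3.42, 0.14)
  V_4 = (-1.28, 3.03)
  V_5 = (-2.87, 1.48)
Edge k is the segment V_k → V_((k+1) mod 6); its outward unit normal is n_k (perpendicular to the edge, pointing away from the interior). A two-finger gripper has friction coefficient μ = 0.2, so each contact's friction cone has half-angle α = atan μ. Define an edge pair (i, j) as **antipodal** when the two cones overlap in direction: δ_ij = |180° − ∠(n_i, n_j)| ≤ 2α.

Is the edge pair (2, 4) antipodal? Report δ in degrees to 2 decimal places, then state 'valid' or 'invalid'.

δ = 13.45°, valid

α = atan 0.2 = 11.31°;  2α = 22.62°
edge 2: e_2 = (+1.92, +3.04);  n_2 = (+0.8455, -0.5340)
edge 4: e_4 = (-1.59, -1.55);  n_4 = (-0.6980, +0.7161)
∠(n_2, n_4) = 166.55°
δ = |180° − 166.55°| = 13.45°
13.45° ≤ 2α = 22.62°  →  valid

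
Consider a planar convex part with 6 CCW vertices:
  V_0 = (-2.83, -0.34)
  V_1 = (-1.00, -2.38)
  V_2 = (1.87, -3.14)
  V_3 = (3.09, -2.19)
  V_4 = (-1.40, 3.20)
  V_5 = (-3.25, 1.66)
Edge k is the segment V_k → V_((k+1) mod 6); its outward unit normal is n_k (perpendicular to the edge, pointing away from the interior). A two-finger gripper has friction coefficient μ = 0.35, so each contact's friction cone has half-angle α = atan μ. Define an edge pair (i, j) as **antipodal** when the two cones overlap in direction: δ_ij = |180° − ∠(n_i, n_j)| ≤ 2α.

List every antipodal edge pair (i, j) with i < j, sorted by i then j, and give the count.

α = atan 0.35 = 19.29°;  2α = 38.58°
n_0 = (-0.7444, -0.6678)
n_1 = (-0.2560, -0.9667)
n_2 = (+0.6144, -0.7890)
n_3 = (+0.7683, +0.6400)
n_4 = (-0.6398, +0.7686)
n_5 = (-0.9787, -0.2055)
  (0,1): δ = 146.73°  ·
  (0,2): δ = 93.99°  ·
  (0,3): δ = 2.10°  ✓
  (0,4): δ = 87.88°  ·
  (0,5): δ = 149.97°  ·
  (1,2): δ = 127.26°  ·
  (1,3): δ = 35.37°  ✓
  (1,4): δ = 54.61°  ·
  (1,5): δ = 116.69°  ·
  (2,3): δ = 88.11°  ·
  (2,4): δ = 1.87°  ✓
  (2,5): δ = 63.95°  ·
  (3,4): δ = 90.02°  ·
  (3,5): δ = 27.94°  ✓
  (4,5): δ = 117.92°  ·
antipodal pairs: 4

count = 4; pairs: (0,3), (1,3), (2,4), (3,5)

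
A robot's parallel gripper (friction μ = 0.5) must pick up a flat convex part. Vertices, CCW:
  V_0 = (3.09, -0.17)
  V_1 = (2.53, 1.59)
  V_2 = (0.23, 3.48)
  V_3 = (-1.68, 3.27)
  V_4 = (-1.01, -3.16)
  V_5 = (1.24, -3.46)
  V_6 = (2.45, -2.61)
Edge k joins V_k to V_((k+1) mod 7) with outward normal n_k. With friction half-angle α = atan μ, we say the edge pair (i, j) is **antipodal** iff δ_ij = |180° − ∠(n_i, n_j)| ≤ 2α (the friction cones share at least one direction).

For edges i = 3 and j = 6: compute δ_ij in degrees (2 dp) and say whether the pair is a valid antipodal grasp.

α = atan 0.5 = 26.57°;  2α = 53.13°
edge 3: e_3 = (+0.67, -6.43);  n_3 = (-0.9946, -0.1036)
edge 6: e_6 = (+0.64, +2.44);  n_6 = (+0.9673, -0.2537)
∠(n_3, n_6) = 159.35°
δ = |180° − 159.35°| = 20.65°
20.65° ≤ 2α = 53.13°  →  valid

δ = 20.65°, valid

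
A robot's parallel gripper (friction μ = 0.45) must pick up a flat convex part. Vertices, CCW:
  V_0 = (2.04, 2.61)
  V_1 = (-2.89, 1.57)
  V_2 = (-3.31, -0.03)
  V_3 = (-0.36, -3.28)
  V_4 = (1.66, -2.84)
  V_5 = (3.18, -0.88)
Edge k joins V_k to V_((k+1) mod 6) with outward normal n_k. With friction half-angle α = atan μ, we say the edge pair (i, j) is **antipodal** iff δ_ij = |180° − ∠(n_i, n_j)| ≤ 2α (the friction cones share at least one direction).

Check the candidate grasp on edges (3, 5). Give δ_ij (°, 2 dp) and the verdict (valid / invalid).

δ = 84.20°, invalid

α = atan 0.45 = 24.23°;  2α = 48.46°
edge 3: e_3 = (+2.02, +0.44);  n_3 = (+0.2128, -0.9771)
edge 5: e_5 = (-1.14, +3.49);  n_5 = (+0.9506, +0.3105)
∠(n_3, n_5) = 95.80°
δ = |180° − 95.80°| = 84.20°
84.20° > 2α = 48.46°  →  invalid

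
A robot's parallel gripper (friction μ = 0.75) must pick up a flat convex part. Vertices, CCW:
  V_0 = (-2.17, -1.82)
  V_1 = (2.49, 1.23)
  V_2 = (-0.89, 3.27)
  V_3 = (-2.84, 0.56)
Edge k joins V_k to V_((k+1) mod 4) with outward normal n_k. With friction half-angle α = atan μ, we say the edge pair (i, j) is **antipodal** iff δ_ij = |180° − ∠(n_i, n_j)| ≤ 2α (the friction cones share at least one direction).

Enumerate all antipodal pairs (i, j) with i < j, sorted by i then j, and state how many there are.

count = 4; pairs: (0,1), (0,2), (0,3), (1,3)

α = atan 0.75 = 36.87°;  2α = 73.74°
n_0 = (+0.5476, -0.8367)
n_1 = (+0.5167, +0.8561)
n_2 = (-0.8117, +0.5841)
n_3 = (-0.9626, -0.2710)
  (0,1): δ = 64.32°  ✓
  (0,2): δ = 21.06°  ✓
  (0,3): δ = 72.52°  ✓
  (1,2): δ = 94.62°  ·
  (1,3): δ = 43.16°  ✓
  (2,3): δ = 128.54°  ·
antipodal pairs: 4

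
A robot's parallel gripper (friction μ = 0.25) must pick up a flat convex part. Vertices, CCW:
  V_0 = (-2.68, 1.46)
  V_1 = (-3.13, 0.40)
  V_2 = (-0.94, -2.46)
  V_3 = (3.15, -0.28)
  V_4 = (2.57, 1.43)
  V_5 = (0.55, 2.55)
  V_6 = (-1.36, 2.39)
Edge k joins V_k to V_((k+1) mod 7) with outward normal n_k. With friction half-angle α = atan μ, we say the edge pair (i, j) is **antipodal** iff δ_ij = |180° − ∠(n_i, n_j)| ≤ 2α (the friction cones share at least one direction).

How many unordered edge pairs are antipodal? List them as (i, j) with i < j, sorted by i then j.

count = 4; pairs: (1,3), (1,4), (2,5), (2,6)

α = atan 0.25 = 14.04°;  2α = 28.07°
n_0 = (-0.9205, +0.3908)
n_1 = (-0.7940, -0.6080)
n_2 = (+0.4704, -0.8825)
n_3 = (+0.9470, +0.3212)
n_4 = (+0.4849, +0.8746)
n_5 = (-0.0835, +0.9965)
n_6 = (-0.5760, +0.8175)
  (0,1): δ = 119.55°  ·
  (0,2): δ = 38.94°  ·
  (0,3): δ = 41.74°  ·
  (0,4): δ = 84.00°  ·
  (0,5): δ = 117.79°  ·
  (0,6): δ = 148.17°  ·
  (1,2): δ = 99.38°  ·
  (1,3): δ = 18.71°  ✓
  (1,4): δ = 23.55°  ✓
  (1,5): δ = 57.35°  ·
  (1,6): δ = 87.72°  ·
  (2,3): δ = 99.32°  ·
  (2,4): δ = 57.06°  ·
  (2,5): δ = 23.27°  ✓
  (2,6): δ = 7.11°  ✓
  (3,4): δ = 137.74°  ·
  (3,5): δ = 103.95°  ·
  (3,6): δ = 73.57°  ·
  (4,5): δ = 146.21°  ·
  (4,6): δ = 115.83°  ·
  (5,6): δ = 149.62°  ·
antipodal pairs: 4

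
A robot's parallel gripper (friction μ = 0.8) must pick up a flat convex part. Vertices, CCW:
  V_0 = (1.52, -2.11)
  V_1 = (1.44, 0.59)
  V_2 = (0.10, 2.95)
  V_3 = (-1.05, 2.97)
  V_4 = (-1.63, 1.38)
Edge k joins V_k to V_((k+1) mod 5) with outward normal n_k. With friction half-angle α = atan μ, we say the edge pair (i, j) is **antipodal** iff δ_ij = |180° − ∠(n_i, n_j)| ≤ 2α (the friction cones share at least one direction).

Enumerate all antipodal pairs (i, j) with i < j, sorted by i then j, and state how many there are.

α = atan 0.8 = 38.66°;  2α = 77.32°
n_0 = (+0.9996, +0.0296)
n_1 = (+0.8696, +0.4938)
n_2 = (+0.0174, +0.9998)
n_3 = (-0.9394, +0.3427)
n_4 = (-0.7423, -0.6700)
  (0,1): δ = 152.11°  ·
  (0,2): δ = 92.69°  ·
  (0,3): δ = 21.74°  ✓
  (0,4): δ = 40.37°  ✓
  (1,2): δ = 120.58°  ·
  (1,3): δ = 49.63°  ✓
  (1,4): δ = 12.48°  ✓
  (2,3): δ = 109.04°  ·
  (2,4): δ = 46.93°  ✓
  (3,4): δ = 117.89°  ·
antipodal pairs: 5

count = 5; pairs: (0,3), (0,4), (1,3), (1,4), (2,4)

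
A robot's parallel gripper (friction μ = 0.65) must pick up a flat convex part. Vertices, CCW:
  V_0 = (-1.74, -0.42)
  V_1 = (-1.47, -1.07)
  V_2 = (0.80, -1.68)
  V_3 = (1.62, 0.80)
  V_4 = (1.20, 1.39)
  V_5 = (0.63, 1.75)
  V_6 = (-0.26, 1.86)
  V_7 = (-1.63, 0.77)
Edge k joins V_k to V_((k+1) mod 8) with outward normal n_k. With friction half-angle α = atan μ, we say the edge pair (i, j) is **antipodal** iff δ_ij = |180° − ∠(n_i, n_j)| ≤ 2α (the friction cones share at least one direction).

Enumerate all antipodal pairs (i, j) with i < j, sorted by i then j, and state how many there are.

α = atan 0.65 = 33.02°;  2α = 66.05°
n_0 = (-0.9235, -0.3836)
n_1 = (-0.2595, -0.9657)
n_2 = (+0.9494, -0.3139)
n_3 = (+0.8147, +0.5799)
n_4 = (+0.5340, +0.8455)
n_5 = (+0.1227, +0.9924)
n_6 = (-0.6226, +0.7825)
n_7 = (-0.9958, +0.0920)
  (0,1): δ = 127.60°  ·
  (0,2): δ = 40.85°  ✓
  (0,3): δ = 12.89°  ✓
  (0,4): δ = 35.17°  ✓
  (0,5): δ = 60.40°  ✓
  (0,6): δ = 105.95°  ·
  (0,7): δ = 152.16°  ·
  (1,2): δ = 93.25°  ·
  (1,3): δ = 39.51°  ✓
  (1,4): δ = 17.23°  ✓
  (1,5): δ = 8.00°  ✓
  (1,6): δ = 53.55°  ✓
  (1,7): δ = 99.76°  ·
  (2,3): δ = 126.26°  ·
  (2,4): δ = 103.98°  ·
  (2,5): δ = 78.75°  ·
  (2,6): δ = 33.20°  ✓
  (2,7): δ = 13.01°  ✓
  (3,4): δ = 157.72°  ·
  (3,5): δ = 132.49°  ·
  (3,6): δ = 86.94°  ·
  (3,7): δ = 40.73°  ✓
  (4,5): δ = 154.77°  ·
  (4,6): δ = 109.22°  ·
  (4,7): δ = 63.01°  ✓
  (5,6): δ = 134.45°  ·
  (5,7): δ = 88.24°  ·
  (6,7): δ = 133.79°  ·
antipodal pairs: 12

count = 12; pairs: (0,2), (0,3), (0,4), (0,5), (1,3), (1,4), (1,5), (1,6), (2,6), (2,7), (3,7), (4,7)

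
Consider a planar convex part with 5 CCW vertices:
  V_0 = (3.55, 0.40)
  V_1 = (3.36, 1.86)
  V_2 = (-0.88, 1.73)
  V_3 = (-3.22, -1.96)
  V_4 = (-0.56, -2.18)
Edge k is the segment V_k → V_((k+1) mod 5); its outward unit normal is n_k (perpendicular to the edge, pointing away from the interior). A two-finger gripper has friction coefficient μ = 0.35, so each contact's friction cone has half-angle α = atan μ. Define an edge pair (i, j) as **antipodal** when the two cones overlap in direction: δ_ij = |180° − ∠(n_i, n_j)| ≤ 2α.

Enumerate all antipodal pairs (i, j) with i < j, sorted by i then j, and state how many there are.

count = 3; pairs: (1,3), (1,4), (2,4)

α = atan 0.35 = 19.29°;  2α = 38.58°
n_0 = (+0.9916, +0.1290)
n_1 = (-0.0306, +0.9995)
n_2 = (-0.8445, +0.5355)
n_3 = (-0.0824, -0.9966)
n_4 = (+0.5317, -0.8470)
  (0,1): δ = 95.66°  ·
  (0,2): δ = 39.80°  ·
  (0,3): δ = 77.86°  ·
  (0,4): δ = 114.70°  ·
  (1,2): δ = 124.14°  ·
  (1,3): δ = 6.48°  ✓
  (1,4): δ = 30.36°  ✓
  (2,3): δ = 62.35°  ·
  (2,4): δ = 25.50°  ✓
  (3,4): δ = 143.15°  ·
antipodal pairs: 3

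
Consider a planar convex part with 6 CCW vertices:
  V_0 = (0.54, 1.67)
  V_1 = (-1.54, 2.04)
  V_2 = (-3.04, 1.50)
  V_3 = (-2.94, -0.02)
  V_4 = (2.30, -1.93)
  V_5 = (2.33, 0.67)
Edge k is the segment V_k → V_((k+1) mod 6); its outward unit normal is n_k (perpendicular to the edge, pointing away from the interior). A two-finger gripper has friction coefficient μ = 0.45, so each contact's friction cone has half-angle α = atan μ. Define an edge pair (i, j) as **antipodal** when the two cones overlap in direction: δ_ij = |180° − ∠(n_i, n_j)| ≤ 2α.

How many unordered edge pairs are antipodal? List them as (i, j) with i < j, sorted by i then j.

count = 4; pairs: (0,3), (1,3), (2,4), (3,5)

α = atan 0.45 = 24.23°;  2α = 48.46°
n_0 = (+0.1751, +0.9845)
n_1 = (-0.3387, +0.9409)
n_2 = (-0.9978, -0.0656)
n_3 = (-0.3425, -0.9395)
n_4 = (+0.9999, -0.0115)
n_5 = (+0.4877, +0.8730)
  (0,1): δ = 150.11°  ·
  (0,2): δ = 76.15°  ·
  (0,3): δ = 9.94°  ✓
  (0,4): δ = 99.43°  ·
  (0,5): δ = 160.90°  ·
  (1,2): δ = 106.03°  ·
  (1,3): δ = 39.83°  ✓
  (1,4): δ = 69.54°  ·
  (1,5): δ = 131.01°  ·
  (2,3): δ = 113.79°  ·
  (2,4): δ = 4.43°  ✓
  (2,5): δ = 57.05°  ·
  (3,4): δ = 70.63°  ·
  (3,5): δ = 9.16°  ✓
  (4,5): δ = 118.53°  ·
antipodal pairs: 4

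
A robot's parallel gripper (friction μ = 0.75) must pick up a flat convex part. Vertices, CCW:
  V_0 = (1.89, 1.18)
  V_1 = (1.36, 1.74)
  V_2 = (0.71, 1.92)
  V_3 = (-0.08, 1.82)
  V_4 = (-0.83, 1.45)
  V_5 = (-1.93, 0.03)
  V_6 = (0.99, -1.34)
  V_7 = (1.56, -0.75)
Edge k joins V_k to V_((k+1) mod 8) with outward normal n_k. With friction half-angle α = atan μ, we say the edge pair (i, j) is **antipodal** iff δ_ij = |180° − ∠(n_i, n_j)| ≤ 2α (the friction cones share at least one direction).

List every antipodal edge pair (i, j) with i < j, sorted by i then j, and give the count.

α = atan 0.75 = 36.87°;  2α = 73.74°
n_0 = (+0.7263, +0.6874)
n_1 = (+0.2669, +0.9637)
n_2 = (-0.1256, +0.9921)
n_3 = (-0.4424, +0.8968)
n_4 = (-0.7905, +0.6124)
n_5 = (-0.4248, -0.9053)
n_6 = (+0.7192, -0.6948)
n_7 = (+0.9857, -0.1685)
  (0,1): δ = 148.90°  ·
  (0,2): δ = 126.21°  ·
  (0,3): δ = 107.16°  ·
  (0,4): δ = 81.19°  ·
  (0,5): δ = 21.44°  ✓
  (0,6): δ = 92.56°  ·
  (0,7): δ = 126.87°  ·
  (1,2): δ = 157.31°  ·
  (1,3): δ = 138.26°  ·
  (1,4): δ = 112.28°  ·
  (1,5): δ = 9.66°  ✓
  (1,6): δ = 61.47°  ✓
  (1,7): δ = 95.78°  ·
  (2,3): δ = 160.96°  ·
  (2,4): δ = 134.98°  ·
  (2,5): δ = 32.35°  ✓
  (2,6): δ = 38.77°  ✓
  (2,7): δ = 73.08°  ✓
  (3,4): δ = 154.02°  ·
  (3,5): δ = 51.39°  ✓
  (3,6): δ = 19.73°  ✓
  (3,7): δ = 54.04°  ✓
  (4,5): δ = 77.37°  ·
  (4,6): δ = 6.25°  ✓
  (4,7): δ = 28.06°  ✓
  (5,6): δ = 108.88°  ·
  (5,7): δ = 74.57°  ·
  (6,7): δ = 145.69°  ·
antipodal pairs: 11

count = 11; pairs: (0,5), (1,5), (1,6), (2,5), (2,6), (2,7), (3,5), (3,6), (3,7), (4,6), (4,7)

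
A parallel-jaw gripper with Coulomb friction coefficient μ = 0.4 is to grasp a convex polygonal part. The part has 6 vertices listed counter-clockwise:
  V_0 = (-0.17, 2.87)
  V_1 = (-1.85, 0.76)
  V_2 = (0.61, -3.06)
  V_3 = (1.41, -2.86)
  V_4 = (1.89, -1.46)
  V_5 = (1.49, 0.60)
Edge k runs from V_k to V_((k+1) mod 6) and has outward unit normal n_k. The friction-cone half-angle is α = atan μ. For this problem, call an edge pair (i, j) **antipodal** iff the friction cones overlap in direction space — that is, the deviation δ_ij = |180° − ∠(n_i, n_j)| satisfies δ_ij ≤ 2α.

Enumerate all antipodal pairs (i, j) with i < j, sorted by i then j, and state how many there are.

count = 4; pairs: (0,2), (0,3), (1,4), (1,5)

α = atan 0.4 = 21.80°;  2α = 43.60°
n_0 = (-0.7823, +0.6229)
n_1 = (-0.8407, -0.5414)
n_2 = (+0.2425, -0.9701)
n_3 = (+0.9459, -0.3243)
n_4 = (+0.9817, +0.1906)
n_5 = (+0.8072, +0.5903)
  (0,1): δ = 108.69°  ·
  (0,2): δ = 37.44°  ✓
  (0,3): δ = 19.60°  ✓
  (0,4): δ = 49.52°  ·
  (0,5): δ = 74.70°  ·
  (1,2): δ = 108.74°  ·
  (1,3): δ = 51.71°  ·
  (1,4): δ = 21.79°  ✓
  (1,5): δ = 3.40°  ✓
  (2,3): δ = 122.96°  ·
  (2,4): δ = 93.05°  ·
  (2,5): δ = 67.86°  ·
  (3,4): δ = 150.09°  ·
  (3,5): δ = 124.90°  ·
  (4,5): δ = 154.81°  ·
antipodal pairs: 4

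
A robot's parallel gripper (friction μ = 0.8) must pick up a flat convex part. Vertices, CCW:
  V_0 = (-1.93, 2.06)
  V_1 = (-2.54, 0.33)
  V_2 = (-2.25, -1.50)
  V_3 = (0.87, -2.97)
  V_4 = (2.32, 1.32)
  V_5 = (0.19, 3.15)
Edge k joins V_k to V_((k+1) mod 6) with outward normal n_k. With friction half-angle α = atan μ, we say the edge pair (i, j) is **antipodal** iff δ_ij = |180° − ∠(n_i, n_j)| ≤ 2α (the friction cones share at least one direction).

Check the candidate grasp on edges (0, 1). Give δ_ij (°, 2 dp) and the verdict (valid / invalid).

α = atan 0.8 = 38.66°;  2α = 77.32°
edge 0: e_0 = (-0.61, -1.73);  n_0 = (-0.9431, +0.3325)
edge 1: e_1 = (+0.29, -1.83);  n_1 = (-0.9877, -0.1565)
∠(n_0, n_1) = 28.43°
δ = |180° − 28.43°| = 151.57°
151.57° > 2α = 77.32°  →  invalid

δ = 151.57°, invalid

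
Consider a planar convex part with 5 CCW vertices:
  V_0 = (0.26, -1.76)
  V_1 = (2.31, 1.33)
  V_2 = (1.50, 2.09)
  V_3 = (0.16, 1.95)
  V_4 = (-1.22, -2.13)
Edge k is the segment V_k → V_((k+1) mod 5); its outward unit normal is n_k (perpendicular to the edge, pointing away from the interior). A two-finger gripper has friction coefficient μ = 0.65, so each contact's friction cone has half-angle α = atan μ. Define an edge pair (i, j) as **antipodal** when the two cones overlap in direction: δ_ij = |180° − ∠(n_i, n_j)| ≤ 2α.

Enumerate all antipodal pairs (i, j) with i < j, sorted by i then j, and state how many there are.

α = atan 0.65 = 33.02°;  2α = 66.05°
n_0 = (+0.8333, -0.5528)
n_1 = (+0.6842, +0.7293)
n_2 = (-0.1039, +0.9946)
n_3 = (-0.9473, +0.3204)
n_4 = (+0.2425, -0.9701)
  (0,1): δ = 99.61°  ·
  (0,2): δ = 50.47°  ✓
  (0,3): δ = 14.87°  ✓
  (0,4): δ = 137.60°  ·
  (1,2): δ = 130.86°  ·
  (1,3): δ = 65.51°  ✓
  (1,4): δ = 57.21°  ✓
  (2,3): δ = 114.65°  ·
  (2,4): δ = 8.07°  ✓
  (3,4): δ = 57.28°  ✓
antipodal pairs: 6

count = 6; pairs: (0,2), (0,3), (1,3), (1,4), (2,4), (3,4)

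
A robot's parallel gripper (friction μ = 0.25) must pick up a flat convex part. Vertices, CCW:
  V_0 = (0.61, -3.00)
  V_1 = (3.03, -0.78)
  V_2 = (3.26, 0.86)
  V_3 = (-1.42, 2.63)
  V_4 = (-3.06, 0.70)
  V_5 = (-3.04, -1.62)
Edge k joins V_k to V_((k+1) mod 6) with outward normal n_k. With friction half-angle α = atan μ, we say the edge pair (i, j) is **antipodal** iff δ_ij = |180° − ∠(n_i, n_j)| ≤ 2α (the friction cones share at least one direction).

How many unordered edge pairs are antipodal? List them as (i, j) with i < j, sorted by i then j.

count = 3; pairs: (0,3), (1,4), (2,5)

α = atan 0.25 = 14.04°;  2α = 28.07°
n_0 = (+0.6760, -0.7369)
n_1 = (+0.9903, -0.1389)
n_2 = (+0.3538, +0.9353)
n_3 = (-0.7620, +0.6475)
n_4 = (-1.0000, -0.0086)
n_5 = (-0.3536, -0.9354)
  (0,1): δ = 140.52°  ·
  (0,2): δ = 63.25°  ·
  (0,3): δ = 7.11°  ✓
  (0,4): δ = 47.96°  ·
  (0,5): δ = 116.76°  ·
  (1,2): δ = 102.73°  ·
  (1,3): δ = 32.37°  ·
  (1,4): δ = 8.48°  ✓
  (1,5): δ = 77.27°  ·
  (2,3): δ = 109.64°  ·
  (2,4): δ = 68.79°  ·
  (2,5): δ = 0.01°  ✓
  (3,4): δ = 139.15°  ·
  (3,5): δ = 70.35°  ·
  (4,5): δ = 111.20°  ·
antipodal pairs: 3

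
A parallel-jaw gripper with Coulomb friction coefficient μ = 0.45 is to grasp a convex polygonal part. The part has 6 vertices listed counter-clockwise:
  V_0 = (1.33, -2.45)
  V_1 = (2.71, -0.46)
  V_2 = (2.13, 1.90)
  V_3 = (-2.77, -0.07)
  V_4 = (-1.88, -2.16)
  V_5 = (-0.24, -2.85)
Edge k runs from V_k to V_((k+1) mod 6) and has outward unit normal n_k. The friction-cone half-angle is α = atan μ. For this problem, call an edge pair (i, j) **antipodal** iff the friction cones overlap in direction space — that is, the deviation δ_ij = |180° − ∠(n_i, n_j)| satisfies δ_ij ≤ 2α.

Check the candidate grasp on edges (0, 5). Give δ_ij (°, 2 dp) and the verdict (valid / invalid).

α = atan 0.45 = 24.23°;  2α = 48.46°
edge 0: e_0 = (+1.38, +1.99);  n_0 = (+0.8217, -0.5699)
edge 5: e_5 = (+1.57, +0.40);  n_5 = (+0.2469, -0.9690)
∠(n_0, n_5) = 40.97°
δ = |180° − 40.97°| = 139.03°
139.03° > 2α = 48.46°  →  invalid

δ = 139.03°, invalid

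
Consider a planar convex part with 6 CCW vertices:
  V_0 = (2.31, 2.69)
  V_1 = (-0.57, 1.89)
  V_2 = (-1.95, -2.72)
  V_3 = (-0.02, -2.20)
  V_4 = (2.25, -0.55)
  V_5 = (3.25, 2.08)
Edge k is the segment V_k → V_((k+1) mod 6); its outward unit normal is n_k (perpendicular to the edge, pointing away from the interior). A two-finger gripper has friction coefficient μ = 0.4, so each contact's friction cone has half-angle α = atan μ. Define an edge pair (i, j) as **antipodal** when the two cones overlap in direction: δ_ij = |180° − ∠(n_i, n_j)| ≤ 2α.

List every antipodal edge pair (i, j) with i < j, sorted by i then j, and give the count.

count = 4; pairs: (0,2), (0,3), (1,3), (1,4)

α = atan 0.4 = 21.80°;  2α = 43.60°
n_0 = (-0.2676, +0.9635)
n_1 = (-0.9580, +0.2868)
n_2 = (+0.2602, -0.9656)
n_3 = (+0.5880, -0.8089)
n_4 = (+0.9347, -0.3554)
n_5 = (+0.5444, +0.8389)
  (0,1): δ = 122.19°  ·
  (0,2): δ = 0.44°  ✓
  (0,3): δ = 20.49°  ✓
  (0,4): δ = 53.66°  ·
  (0,5): δ = 131.49°  ·
  (1,2): δ = 58.26°  ·
  (1,3): δ = 37.32°  ✓
  (1,4): δ = 4.15°  ✓
  (1,5): δ = 73.68°  ·
  (2,3): δ = 159.07°  ·
  (2,4): δ = 125.90°  ·
  (2,5): δ = 48.06°  ·
  (3,4): δ = 146.83°  ·
  (3,5): δ = 68.99°  ·
  (4,5): δ = 102.16°  ·
antipodal pairs: 4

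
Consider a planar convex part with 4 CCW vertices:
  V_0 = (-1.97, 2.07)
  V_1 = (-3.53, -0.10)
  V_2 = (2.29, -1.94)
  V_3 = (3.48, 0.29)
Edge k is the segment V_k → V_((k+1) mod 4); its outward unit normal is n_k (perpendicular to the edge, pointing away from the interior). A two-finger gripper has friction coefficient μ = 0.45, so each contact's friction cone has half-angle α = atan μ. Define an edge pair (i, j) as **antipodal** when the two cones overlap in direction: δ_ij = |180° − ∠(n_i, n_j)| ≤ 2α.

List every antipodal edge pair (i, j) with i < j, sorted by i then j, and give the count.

α = atan 0.45 = 24.23°;  2α = 48.46°
n_0 = (-0.8120, +0.5837)
n_1 = (-0.3014, -0.9535)
n_2 = (+0.8822, -0.4708)
n_3 = (+0.3105, +0.9506)
  (0,1): δ = 71.83°  ·
  (0,2): δ = 7.63°  ✓
  (0,3): δ = 107.62°  ·
  (1,2): δ = 100.54°  ·
  (1,3): δ = 0.54°  ✓
  (2,3): δ = 80.00°  ·
antipodal pairs: 2

count = 2; pairs: (0,2), (1,3)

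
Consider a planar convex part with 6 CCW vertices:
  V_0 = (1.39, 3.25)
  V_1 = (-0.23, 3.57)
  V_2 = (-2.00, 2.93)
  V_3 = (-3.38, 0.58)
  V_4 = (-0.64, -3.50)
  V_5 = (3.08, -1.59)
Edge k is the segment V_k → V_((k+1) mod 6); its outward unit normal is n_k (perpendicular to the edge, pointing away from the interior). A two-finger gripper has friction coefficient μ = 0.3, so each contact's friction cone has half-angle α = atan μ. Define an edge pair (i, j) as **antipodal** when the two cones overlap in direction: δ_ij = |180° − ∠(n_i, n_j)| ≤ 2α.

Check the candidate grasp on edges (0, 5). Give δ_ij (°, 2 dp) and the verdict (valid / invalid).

α = atan 0.3 = 16.70°;  2α = 33.40°
edge 0: e_0 = (-1.62, +0.32);  n_0 = (+0.1938, +0.9810)
edge 5: e_5 = (-1.69, +4.84);  n_5 = (+0.9441, +0.3297)
∠(n_0, n_5) = 59.58°
δ = |180° − 59.58°| = 120.42°
120.42° > 2α = 33.40°  →  invalid

δ = 120.42°, invalid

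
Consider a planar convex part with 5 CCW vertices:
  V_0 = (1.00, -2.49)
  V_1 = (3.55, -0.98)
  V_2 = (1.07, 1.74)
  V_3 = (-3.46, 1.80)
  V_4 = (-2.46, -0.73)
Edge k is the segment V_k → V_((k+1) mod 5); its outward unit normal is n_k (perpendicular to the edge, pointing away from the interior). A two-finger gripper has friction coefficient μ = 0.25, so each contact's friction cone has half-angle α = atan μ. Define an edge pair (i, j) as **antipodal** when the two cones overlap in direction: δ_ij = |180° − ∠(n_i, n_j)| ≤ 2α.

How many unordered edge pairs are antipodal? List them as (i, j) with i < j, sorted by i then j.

count = 3; pairs: (1,3), (1,4), (2,4)

α = atan 0.25 = 14.04°;  2α = 28.07°
n_0 = (+0.5095, -0.8605)
n_1 = (+0.7390, +0.6738)
n_2 = (+0.0132, +0.9999)
n_3 = (-0.9300, -0.3676)
n_4 = (-0.4534, -0.8913)
  (0,1): δ = 78.27°  ·
  (0,2): δ = 31.39°  ·
  (0,3): δ = 80.93°  ·
  (0,4): δ = 122.41°  ·
  (1,2): δ = 133.12°  ·
  (1,3): δ = 20.79°  ✓
  (1,4): δ = 20.68°  ✓
  (2,3): δ = 67.67°  ·
  (2,4): δ = 26.20°  ✓
  (3,4): δ = 138.53°  ·
antipodal pairs: 3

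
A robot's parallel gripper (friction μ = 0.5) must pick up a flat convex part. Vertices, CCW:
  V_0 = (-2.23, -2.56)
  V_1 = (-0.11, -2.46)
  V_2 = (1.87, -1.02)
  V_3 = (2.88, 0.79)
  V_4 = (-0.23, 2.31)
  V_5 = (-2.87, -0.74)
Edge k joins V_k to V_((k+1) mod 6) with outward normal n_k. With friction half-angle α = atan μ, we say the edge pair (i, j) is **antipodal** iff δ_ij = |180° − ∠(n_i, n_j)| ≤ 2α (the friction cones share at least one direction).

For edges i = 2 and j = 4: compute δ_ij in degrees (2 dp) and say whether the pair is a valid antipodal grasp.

α = atan 0.5 = 26.57°;  2α = 53.13°
edge 2: e_2 = (+1.01, +1.81);  n_2 = (+0.8732, -0.4873)
edge 4: e_4 = (-2.64, -3.05);  n_4 = (-0.7561, +0.6545)
∠(n_2, n_4) = 168.28°
δ = |180° − 168.28°| = 11.72°
11.72° ≤ 2α = 53.13°  →  valid

δ = 11.72°, valid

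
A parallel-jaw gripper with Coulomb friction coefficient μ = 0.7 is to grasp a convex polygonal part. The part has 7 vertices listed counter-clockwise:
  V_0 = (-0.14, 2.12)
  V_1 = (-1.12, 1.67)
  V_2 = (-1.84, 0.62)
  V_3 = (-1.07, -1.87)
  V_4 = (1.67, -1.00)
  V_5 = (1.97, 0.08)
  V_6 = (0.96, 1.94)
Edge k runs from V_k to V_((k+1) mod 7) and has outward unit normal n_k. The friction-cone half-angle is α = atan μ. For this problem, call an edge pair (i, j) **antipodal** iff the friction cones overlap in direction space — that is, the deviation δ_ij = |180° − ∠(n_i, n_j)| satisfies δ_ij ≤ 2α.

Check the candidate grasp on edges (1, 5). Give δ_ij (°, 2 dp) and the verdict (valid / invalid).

δ = 62.94°, valid

α = atan 0.7 = 34.99°;  2α = 69.98°
edge 1: e_1 = (-0.72, -1.05);  n_1 = (-0.8247, +0.5655)
edge 5: e_5 = (-1.01, +1.86);  n_5 = (+0.8788, +0.4772)
∠(n_1, n_5) = 117.06°
δ = |180° − 117.06°| = 62.94°
62.94° ≤ 2α = 69.98°  →  valid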